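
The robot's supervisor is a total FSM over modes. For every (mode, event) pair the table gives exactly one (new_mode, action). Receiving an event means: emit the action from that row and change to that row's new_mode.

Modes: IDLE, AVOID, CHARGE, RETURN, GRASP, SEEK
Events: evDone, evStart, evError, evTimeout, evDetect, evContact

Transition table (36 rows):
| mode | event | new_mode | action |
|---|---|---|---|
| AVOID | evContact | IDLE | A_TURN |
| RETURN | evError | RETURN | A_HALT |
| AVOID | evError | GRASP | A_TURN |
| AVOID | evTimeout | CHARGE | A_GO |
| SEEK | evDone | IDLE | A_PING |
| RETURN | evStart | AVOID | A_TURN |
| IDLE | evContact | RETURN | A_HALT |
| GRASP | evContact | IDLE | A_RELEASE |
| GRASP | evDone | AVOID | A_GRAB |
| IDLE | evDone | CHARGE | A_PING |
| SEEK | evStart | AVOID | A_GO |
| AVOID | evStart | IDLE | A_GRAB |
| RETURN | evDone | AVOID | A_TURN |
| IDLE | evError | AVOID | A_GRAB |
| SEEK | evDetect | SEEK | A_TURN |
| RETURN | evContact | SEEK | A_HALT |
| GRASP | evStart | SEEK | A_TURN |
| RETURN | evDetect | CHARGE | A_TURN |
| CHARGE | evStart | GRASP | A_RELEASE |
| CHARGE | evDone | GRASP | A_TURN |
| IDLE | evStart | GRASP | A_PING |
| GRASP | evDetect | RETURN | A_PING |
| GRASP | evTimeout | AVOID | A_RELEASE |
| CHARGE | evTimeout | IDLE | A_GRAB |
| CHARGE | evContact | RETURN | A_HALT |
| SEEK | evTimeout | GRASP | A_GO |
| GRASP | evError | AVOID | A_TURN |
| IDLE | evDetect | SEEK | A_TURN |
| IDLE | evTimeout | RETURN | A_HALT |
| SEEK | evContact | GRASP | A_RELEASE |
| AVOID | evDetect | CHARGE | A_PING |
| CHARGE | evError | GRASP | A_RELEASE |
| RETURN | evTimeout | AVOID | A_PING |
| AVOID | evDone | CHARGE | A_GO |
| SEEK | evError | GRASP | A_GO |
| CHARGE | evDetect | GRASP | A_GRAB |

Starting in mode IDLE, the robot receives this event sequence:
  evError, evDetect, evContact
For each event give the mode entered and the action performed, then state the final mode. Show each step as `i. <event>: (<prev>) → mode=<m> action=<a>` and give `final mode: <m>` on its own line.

final mode: RETURN

1. evError: (IDLE) → mode=AVOID action=A_GRAB
2. evDetect: (AVOID) → mode=CHARGE action=A_PING
3. evContact: (CHARGE) → mode=RETURN action=A_HALT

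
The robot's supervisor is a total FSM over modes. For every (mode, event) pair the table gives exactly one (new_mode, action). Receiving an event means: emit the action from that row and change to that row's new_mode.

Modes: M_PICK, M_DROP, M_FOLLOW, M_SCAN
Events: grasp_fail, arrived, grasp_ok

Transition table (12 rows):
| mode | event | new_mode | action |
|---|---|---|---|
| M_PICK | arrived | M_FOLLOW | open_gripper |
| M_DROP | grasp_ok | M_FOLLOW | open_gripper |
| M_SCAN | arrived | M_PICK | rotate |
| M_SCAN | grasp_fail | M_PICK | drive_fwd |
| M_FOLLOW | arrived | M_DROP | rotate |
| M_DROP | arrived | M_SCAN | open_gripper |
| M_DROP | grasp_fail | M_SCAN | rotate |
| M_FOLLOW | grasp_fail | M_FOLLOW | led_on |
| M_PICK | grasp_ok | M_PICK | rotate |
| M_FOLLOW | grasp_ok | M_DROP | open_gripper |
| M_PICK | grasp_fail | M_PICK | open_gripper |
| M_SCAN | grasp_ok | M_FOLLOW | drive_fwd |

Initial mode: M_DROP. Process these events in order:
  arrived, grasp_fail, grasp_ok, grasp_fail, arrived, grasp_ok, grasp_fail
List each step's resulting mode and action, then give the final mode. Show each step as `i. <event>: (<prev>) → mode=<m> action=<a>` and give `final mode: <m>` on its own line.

final mode: M_SCAN

1. arrived: (M_DROP) → mode=M_SCAN action=open_gripper
2. grasp_fail: (M_SCAN) → mode=M_PICK action=drive_fwd
3. grasp_ok: (M_PICK) → mode=M_PICK action=rotate
4. grasp_fail: (M_PICK) → mode=M_PICK action=open_gripper
5. arrived: (M_PICK) → mode=M_FOLLOW action=open_gripper
6. grasp_ok: (M_FOLLOW) → mode=M_DROP action=open_gripper
7. grasp_fail: (M_DROP) → mode=M_SCAN action=rotate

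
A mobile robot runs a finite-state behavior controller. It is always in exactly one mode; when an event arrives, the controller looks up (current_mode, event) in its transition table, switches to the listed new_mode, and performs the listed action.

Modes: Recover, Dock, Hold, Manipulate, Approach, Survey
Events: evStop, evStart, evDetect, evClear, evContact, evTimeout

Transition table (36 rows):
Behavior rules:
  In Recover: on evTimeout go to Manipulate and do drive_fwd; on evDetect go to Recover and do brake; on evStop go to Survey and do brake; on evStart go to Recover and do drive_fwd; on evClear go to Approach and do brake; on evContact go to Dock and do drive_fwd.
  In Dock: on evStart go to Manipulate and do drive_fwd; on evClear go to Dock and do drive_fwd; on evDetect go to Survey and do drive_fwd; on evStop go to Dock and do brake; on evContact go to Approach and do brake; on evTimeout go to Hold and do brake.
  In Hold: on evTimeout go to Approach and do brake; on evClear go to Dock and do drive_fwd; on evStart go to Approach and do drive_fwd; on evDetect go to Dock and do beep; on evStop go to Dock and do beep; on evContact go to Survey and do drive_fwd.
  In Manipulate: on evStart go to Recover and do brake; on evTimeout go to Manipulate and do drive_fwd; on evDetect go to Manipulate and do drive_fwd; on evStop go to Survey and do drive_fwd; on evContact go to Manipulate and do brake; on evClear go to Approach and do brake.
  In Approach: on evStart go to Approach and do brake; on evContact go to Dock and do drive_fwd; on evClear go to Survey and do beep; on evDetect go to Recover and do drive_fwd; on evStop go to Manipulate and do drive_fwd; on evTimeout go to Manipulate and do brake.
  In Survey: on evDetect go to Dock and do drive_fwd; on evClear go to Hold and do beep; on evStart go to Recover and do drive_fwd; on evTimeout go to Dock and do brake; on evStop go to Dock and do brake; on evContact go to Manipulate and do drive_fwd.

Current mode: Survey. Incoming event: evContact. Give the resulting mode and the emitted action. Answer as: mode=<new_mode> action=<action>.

mode=Manipulate action=drive_fwd

current mode = Survey; filter table to that mode:
  (Survey, evDetect) → (Dock, drive_fwd)
  (Survey, evClear) → (Hold, beep)
  (Survey, evStart) → (Recover, drive_fwd)
  (Survey, evTimeout) → (Dock, brake)
  (Survey, evStop) → (Dock, brake)
  (Survey, evContact) → (Manipulate, drive_fwd)  ← event matches
event = evContact selects (Manipulate, drive_fwd)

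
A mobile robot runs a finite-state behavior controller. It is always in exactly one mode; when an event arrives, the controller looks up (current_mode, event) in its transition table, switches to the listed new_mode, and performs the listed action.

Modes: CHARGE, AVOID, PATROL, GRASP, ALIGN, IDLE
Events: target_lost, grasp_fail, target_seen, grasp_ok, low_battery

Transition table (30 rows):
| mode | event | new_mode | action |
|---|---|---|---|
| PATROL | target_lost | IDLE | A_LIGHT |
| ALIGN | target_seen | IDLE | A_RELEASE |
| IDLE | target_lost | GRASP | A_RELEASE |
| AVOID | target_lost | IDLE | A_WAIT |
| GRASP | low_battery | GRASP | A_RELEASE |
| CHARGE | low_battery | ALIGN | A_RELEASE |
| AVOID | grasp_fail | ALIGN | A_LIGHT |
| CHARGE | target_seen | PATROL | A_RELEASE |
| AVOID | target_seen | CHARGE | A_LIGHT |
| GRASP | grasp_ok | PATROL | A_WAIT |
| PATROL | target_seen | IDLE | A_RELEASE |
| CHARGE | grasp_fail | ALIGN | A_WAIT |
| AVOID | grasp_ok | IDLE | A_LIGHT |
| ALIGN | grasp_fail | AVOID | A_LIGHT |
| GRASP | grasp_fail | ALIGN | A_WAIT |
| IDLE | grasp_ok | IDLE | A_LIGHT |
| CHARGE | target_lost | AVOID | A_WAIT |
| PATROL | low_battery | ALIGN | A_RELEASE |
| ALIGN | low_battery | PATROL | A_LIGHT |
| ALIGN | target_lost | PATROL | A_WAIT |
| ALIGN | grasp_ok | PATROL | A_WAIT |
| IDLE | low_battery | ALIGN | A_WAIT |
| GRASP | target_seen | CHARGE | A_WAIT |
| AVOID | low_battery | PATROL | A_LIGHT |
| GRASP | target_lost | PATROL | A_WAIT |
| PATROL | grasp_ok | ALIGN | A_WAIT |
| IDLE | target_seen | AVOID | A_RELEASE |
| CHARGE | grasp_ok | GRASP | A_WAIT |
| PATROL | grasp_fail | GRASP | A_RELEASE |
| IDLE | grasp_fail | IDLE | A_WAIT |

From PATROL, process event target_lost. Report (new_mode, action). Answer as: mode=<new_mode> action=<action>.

mode=IDLE action=A_LIGHT

current mode = PATROL; filter table to that mode:
  (PATROL, target_lost) → (IDLE, A_LIGHT)  ← event matches
  (PATROL, target_seen) → (IDLE, A_RELEASE)
  (PATROL, low_battery) → (ALIGN, A_RELEASE)
  (PATROL, grasp_ok) → (ALIGN, A_WAIT)
  (PATROL, grasp_fail) → (GRASP, A_RELEASE)
event = target_lost selects (IDLE, A_LIGHT)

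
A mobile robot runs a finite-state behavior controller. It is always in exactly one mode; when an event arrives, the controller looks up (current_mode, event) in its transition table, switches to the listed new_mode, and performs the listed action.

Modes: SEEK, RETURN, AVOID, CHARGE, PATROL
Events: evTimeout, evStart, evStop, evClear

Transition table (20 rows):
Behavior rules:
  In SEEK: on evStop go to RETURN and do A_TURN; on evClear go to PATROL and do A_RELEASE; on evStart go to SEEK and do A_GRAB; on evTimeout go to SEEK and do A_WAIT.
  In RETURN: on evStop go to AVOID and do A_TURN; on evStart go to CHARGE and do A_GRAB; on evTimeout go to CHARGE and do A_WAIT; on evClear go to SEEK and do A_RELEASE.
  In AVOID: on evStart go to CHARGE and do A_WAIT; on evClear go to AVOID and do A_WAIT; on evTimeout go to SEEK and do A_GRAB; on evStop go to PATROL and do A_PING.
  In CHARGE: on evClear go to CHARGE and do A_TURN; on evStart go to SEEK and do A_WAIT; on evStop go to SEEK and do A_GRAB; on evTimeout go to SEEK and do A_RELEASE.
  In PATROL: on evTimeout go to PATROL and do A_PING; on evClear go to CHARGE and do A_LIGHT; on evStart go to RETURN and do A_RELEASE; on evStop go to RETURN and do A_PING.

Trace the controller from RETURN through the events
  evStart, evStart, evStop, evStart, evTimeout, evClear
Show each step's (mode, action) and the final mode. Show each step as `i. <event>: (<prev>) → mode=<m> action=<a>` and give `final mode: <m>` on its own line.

final mode: PATROL

1. evStart: (RETURN) → mode=CHARGE action=A_GRAB
2. evStart: (CHARGE) → mode=SEEK action=A_WAIT
3. evStop: (SEEK) → mode=RETURN action=A_TURN
4. evStart: (RETURN) → mode=CHARGE action=A_GRAB
5. evTimeout: (CHARGE) → mode=SEEK action=A_RELEASE
6. evClear: (SEEK) → mode=PATROL action=A_RELEASE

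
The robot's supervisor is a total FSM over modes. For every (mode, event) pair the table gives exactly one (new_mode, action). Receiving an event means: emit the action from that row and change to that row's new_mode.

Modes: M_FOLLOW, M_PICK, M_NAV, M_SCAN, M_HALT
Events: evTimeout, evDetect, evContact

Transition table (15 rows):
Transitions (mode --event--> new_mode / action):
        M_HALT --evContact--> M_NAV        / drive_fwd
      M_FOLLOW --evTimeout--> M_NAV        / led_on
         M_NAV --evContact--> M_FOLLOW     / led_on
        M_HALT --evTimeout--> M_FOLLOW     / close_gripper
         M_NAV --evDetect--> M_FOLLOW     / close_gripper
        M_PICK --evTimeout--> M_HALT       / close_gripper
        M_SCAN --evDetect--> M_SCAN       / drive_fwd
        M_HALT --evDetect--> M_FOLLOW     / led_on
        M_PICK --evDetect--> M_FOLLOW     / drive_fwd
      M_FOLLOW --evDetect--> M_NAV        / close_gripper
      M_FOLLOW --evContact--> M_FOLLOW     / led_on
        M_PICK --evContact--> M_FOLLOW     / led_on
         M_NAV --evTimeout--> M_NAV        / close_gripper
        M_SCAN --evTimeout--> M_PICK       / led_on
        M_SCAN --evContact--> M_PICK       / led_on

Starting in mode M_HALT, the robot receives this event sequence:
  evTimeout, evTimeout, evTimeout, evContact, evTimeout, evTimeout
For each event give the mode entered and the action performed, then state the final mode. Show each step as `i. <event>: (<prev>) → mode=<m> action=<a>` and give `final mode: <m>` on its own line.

1. evTimeout: (M_HALT) → mode=M_FOLLOW action=close_gripper
2. evTimeout: (M_FOLLOW) → mode=M_NAV action=led_on
3. evTimeout: (M_NAV) → mode=M_NAV action=close_gripper
4. evContact: (M_NAV) → mode=M_FOLLOW action=led_on
5. evTimeout: (M_FOLLOW) → mode=M_NAV action=led_on
6. evTimeout: (M_NAV) → mode=M_NAV action=close_gripper

final mode: M_NAV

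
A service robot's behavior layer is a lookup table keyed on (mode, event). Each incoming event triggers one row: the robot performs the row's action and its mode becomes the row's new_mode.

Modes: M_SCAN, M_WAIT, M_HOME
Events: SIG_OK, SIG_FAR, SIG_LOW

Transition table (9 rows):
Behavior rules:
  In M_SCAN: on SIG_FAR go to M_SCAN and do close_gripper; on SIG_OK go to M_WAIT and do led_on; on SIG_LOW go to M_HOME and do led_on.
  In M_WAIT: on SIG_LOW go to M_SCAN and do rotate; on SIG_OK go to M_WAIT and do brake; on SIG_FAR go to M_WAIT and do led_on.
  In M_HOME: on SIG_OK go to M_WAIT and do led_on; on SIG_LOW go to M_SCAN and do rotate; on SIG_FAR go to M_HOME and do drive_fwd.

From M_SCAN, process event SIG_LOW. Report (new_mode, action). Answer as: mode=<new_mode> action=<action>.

current mode = M_SCAN; filter table to that mode:
  (M_SCAN, SIG_FAR) → (M_SCAN, close_gripper)
  (M_SCAN, SIG_OK) → (M_WAIT, led_on)
  (M_SCAN, SIG_LOW) → (M_HOME, led_on)  ← event matches
event = SIG_LOW selects (M_HOME, led_on)

mode=M_HOME action=led_on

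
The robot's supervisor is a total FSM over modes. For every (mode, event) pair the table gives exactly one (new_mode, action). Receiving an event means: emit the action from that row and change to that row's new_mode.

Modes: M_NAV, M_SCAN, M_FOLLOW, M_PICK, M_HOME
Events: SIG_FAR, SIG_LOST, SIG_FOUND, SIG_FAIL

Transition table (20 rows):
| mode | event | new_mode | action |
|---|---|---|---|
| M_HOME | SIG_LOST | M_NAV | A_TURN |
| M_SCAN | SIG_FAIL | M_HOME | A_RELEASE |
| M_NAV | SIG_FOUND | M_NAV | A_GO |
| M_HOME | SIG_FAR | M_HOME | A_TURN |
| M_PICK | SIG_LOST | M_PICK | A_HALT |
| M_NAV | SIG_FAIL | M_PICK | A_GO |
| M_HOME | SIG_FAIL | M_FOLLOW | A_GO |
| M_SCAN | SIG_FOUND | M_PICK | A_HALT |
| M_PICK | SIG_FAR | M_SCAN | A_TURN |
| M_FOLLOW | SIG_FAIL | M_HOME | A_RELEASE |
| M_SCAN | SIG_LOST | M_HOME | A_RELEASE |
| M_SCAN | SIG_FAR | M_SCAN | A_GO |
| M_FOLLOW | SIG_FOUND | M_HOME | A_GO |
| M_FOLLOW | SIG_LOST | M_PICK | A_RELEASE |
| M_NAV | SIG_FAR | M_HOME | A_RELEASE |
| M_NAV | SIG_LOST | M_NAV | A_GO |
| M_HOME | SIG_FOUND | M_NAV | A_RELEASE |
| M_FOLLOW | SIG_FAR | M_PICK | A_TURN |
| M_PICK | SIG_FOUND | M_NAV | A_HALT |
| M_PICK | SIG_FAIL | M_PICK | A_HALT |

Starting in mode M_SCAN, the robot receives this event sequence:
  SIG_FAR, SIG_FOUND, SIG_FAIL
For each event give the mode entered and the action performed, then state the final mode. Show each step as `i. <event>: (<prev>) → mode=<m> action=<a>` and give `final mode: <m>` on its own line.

final mode: M_PICK

1. SIG_FAR: (M_SCAN) → mode=M_SCAN action=A_GO
2. SIG_FOUND: (M_SCAN) → mode=M_PICK action=A_HALT
3. SIG_FAIL: (M_PICK) → mode=M_PICK action=A_HALT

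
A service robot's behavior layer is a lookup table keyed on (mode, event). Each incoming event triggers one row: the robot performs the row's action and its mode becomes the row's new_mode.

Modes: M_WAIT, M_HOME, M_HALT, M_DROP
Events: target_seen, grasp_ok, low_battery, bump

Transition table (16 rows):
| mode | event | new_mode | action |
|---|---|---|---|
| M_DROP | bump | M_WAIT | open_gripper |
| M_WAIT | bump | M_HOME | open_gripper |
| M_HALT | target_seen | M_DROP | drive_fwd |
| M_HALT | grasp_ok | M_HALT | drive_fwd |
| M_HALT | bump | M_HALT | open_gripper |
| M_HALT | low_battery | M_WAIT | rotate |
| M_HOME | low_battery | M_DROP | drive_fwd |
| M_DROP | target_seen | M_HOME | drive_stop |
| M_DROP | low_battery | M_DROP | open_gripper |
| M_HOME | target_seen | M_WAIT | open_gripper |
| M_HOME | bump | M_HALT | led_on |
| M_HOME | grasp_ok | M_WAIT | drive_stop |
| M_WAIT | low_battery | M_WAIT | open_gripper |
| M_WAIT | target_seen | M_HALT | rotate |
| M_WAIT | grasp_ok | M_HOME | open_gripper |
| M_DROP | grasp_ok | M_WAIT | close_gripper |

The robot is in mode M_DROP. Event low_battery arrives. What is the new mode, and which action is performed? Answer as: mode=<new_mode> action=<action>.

mode=M_DROP action=open_gripper

current mode = M_DROP; filter table to that mode:
  (M_DROP, bump) → (M_WAIT, open_gripper)
  (M_DROP, target_seen) → (M_HOME, drive_stop)
  (M_DROP, low_battery) → (M_DROP, open_gripper)  ← event matches
  (M_DROP, grasp_ok) → (M_WAIT, close_gripper)
event = low_battery selects (M_DROP, open_gripper)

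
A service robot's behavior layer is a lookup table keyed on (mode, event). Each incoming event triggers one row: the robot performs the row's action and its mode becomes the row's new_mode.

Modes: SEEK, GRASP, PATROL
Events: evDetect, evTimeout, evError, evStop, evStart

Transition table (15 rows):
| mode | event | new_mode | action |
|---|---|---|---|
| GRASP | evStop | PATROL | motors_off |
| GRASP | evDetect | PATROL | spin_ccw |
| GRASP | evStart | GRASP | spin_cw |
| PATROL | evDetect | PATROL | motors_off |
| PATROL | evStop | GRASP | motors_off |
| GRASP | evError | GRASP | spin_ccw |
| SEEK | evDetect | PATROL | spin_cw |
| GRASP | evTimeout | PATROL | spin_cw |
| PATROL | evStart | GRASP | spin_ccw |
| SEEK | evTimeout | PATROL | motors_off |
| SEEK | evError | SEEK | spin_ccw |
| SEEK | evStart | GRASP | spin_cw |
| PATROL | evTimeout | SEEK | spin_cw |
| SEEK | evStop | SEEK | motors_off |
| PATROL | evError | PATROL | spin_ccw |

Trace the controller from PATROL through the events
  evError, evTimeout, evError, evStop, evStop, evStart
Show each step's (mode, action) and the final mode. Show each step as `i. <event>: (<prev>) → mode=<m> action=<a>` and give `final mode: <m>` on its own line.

final mode: GRASP

1. evError: (PATROL) → mode=PATROL action=spin_ccw
2. evTimeout: (PATROL) → mode=SEEK action=spin_cw
3. evError: (SEEK) → mode=SEEK action=spin_ccw
4. evStop: (SEEK) → mode=SEEK action=motors_off
5. evStop: (SEEK) → mode=SEEK action=motors_off
6. evStart: (SEEK) → mode=GRASP action=spin_cw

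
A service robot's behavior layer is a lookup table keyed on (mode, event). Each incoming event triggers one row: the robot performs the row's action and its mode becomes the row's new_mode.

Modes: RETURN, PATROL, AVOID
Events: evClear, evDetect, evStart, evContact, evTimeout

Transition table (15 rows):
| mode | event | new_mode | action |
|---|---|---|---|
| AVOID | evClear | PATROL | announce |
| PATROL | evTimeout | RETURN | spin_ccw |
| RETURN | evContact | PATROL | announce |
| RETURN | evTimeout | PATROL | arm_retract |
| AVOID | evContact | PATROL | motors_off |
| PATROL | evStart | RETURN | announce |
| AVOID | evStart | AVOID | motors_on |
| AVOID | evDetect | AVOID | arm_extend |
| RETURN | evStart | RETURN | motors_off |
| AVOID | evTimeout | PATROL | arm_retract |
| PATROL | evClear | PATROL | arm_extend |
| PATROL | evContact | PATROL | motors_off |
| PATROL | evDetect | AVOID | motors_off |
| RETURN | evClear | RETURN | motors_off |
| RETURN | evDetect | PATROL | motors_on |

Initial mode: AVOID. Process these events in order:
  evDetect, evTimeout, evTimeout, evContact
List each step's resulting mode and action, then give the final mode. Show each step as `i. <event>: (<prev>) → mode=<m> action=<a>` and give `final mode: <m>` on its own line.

final mode: PATROL

1. evDetect: (AVOID) → mode=AVOID action=arm_extend
2. evTimeout: (AVOID) → mode=PATROL action=arm_retract
3. evTimeout: (PATROL) → mode=RETURN action=spin_ccw
4. evContact: (RETURN) → mode=PATROL action=announce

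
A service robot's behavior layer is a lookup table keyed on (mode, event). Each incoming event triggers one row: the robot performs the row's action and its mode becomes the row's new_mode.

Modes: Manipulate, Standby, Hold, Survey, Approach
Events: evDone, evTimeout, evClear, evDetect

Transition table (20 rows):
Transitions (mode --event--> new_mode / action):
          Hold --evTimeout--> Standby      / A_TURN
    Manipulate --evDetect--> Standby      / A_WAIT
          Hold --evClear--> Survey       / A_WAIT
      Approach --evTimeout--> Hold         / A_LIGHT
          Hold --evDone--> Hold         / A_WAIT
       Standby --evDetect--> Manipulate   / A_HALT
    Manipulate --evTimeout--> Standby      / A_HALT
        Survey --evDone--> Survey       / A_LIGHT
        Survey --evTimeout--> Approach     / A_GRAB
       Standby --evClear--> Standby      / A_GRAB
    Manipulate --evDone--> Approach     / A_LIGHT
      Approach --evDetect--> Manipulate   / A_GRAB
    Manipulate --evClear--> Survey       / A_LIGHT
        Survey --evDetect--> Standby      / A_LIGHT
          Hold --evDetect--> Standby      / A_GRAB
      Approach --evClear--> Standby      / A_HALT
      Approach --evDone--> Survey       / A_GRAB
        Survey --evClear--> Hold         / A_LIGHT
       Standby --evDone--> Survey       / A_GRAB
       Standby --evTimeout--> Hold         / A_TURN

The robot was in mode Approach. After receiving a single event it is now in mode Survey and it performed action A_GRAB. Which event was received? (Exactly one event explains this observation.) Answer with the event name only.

evDone

try evDone: (Approach, evDone) → (Survey, A_GRAB)  ← matches
try evTimeout: (Approach, evTimeout) → (Hold, A_LIGHT)
try evClear: (Approach, evClear) → (Standby, A_HALT)
try evDetect: (Approach, evDetect) → (Manipulate, A_GRAB)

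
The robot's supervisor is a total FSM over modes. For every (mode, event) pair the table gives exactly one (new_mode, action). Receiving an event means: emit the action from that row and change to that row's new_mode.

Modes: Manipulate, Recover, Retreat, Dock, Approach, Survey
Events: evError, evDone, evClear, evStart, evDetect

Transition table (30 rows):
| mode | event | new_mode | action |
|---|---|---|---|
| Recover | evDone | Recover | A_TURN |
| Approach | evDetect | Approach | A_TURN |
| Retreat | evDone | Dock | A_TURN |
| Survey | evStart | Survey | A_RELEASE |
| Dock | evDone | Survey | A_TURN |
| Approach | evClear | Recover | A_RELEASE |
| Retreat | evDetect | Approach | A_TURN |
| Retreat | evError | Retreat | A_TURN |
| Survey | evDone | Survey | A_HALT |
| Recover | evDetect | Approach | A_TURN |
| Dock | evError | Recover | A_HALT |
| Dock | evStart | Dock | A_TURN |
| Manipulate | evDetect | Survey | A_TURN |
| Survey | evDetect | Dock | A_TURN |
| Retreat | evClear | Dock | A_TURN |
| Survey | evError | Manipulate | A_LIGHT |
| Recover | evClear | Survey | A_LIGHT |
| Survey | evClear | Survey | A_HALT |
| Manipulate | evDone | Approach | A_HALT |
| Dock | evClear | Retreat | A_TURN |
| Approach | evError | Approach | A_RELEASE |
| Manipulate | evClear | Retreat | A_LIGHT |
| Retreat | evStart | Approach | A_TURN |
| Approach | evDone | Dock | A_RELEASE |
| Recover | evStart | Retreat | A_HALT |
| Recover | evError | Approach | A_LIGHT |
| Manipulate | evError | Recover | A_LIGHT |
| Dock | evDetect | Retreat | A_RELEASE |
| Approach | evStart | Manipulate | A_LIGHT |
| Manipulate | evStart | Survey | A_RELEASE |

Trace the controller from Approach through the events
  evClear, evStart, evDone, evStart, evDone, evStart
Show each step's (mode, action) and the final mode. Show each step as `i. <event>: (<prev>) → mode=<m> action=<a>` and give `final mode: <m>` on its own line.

final mode: Survey

1. evClear: (Approach) → mode=Recover action=A_RELEASE
2. evStart: (Recover) → mode=Retreat action=A_HALT
3. evDone: (Retreat) → mode=Dock action=A_TURN
4. evStart: (Dock) → mode=Dock action=A_TURN
5. evDone: (Dock) → mode=Survey action=A_TURN
6. evStart: (Survey) → mode=Survey action=A_RELEASE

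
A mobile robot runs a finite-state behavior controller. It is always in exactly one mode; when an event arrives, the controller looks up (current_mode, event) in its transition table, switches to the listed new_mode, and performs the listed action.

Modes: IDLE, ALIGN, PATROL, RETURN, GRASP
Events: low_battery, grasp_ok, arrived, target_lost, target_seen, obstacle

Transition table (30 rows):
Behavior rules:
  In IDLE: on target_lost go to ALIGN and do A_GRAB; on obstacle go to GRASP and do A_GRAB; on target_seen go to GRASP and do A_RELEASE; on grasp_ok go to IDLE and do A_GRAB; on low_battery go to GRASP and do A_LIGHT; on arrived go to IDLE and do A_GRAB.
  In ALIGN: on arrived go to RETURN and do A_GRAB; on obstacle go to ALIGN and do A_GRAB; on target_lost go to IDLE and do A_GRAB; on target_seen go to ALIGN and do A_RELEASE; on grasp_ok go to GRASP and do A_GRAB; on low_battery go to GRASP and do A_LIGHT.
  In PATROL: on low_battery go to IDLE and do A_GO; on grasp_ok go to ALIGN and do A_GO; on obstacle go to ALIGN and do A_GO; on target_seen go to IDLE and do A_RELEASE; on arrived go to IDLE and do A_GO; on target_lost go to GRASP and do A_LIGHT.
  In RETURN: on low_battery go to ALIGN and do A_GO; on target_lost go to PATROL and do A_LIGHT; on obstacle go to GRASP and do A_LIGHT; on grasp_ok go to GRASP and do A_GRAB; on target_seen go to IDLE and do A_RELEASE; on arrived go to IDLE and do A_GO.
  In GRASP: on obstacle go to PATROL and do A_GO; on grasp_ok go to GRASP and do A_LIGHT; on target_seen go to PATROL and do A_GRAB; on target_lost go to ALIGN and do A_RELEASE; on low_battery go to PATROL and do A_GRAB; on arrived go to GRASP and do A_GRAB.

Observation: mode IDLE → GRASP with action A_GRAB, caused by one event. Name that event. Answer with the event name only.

obstacle

try low_battery: (IDLE, low_battery) → (GRASP, A_LIGHT)
try grasp_ok: (IDLE, grasp_ok) → (IDLE, A_GRAB)
try arrived: (IDLE, arrived) → (IDLE, A_GRAB)
try target_lost: (IDLE, target_lost) → (ALIGN, A_GRAB)
try target_seen: (IDLE, target_seen) → (GRASP, A_RELEASE)
try obstacle: (IDLE, obstacle) → (GRASP, A_GRAB)  ← matches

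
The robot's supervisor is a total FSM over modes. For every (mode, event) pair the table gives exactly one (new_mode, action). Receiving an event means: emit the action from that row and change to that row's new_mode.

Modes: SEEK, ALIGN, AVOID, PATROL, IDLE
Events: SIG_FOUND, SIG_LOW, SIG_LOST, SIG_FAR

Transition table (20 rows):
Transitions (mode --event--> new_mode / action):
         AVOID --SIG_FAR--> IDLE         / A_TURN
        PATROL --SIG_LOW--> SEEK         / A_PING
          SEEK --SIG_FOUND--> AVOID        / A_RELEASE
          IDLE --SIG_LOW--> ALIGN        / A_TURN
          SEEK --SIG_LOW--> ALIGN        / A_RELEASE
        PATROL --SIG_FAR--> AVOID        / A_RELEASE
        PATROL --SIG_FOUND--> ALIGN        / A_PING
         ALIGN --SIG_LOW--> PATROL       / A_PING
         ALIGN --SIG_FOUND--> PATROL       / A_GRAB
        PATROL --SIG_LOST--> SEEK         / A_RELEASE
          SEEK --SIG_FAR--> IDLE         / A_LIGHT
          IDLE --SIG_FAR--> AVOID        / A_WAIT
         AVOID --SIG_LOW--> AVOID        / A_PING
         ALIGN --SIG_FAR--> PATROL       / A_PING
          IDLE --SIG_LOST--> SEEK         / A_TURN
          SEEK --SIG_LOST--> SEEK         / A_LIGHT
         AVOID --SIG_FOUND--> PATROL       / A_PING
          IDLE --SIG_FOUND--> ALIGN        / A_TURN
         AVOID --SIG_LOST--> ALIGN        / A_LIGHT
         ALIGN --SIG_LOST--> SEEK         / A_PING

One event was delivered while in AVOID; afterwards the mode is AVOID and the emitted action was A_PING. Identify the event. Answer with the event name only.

SIG_LOW

try SIG_FOUND: (AVOID, SIG_FOUND) → (PATROL, A_PING)
try SIG_LOW: (AVOID, SIG_LOW) → (AVOID, A_PING)  ← matches
try SIG_LOST: (AVOID, SIG_LOST) → (ALIGN, A_LIGHT)
try SIG_FAR: (AVOID, SIG_FAR) → (IDLE, A_TURN)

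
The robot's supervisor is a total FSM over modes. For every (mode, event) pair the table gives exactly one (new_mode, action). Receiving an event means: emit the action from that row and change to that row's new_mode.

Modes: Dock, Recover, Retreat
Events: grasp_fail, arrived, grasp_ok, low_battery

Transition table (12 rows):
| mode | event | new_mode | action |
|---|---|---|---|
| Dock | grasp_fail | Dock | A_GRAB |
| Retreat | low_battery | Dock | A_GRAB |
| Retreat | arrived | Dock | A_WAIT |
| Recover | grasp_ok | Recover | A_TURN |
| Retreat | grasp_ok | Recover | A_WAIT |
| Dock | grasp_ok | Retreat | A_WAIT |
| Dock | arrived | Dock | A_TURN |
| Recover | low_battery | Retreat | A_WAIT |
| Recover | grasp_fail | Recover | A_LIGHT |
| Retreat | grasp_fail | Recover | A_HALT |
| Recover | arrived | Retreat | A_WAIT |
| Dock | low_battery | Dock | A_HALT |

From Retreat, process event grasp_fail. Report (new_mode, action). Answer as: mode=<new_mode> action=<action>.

mode=Recover action=A_HALT

current mode = Retreat; filter table to that mode:
  (Retreat, low_battery) → (Dock, A_GRAB)
  (Retreat, arrived) → (Dock, A_WAIT)
  (Retreat, grasp_ok) → (Recover, A_WAIT)
  (Retreat, grasp_fail) → (Recover, A_HALT)  ← event matches
event = grasp_fail selects (Recover, A_HALT)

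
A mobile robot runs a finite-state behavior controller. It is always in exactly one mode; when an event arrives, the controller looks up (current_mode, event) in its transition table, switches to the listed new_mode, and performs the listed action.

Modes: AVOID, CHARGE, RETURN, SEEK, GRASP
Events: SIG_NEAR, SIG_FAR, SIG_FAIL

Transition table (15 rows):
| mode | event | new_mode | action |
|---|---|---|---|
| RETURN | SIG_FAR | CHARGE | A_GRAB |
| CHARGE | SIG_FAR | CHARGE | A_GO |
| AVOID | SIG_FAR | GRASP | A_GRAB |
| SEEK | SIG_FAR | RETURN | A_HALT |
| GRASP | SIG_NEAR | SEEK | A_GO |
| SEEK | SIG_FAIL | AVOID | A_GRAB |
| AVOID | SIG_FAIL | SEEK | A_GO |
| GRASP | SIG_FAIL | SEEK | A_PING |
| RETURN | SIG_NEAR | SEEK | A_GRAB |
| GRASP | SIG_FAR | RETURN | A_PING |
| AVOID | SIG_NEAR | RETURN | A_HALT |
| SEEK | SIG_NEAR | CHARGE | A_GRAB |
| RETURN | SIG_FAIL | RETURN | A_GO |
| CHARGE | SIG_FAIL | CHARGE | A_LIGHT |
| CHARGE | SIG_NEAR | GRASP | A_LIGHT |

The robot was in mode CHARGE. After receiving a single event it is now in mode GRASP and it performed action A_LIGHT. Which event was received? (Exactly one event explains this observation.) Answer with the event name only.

try SIG_NEAR: (CHARGE, SIG_NEAR) → (GRASP, A_LIGHT)  ← matches
try SIG_FAR: (CHARGE, SIG_FAR) → (CHARGE, A_GO)
try SIG_FAIL: (CHARGE, SIG_FAIL) → (CHARGE, A_LIGHT)

SIG_NEAR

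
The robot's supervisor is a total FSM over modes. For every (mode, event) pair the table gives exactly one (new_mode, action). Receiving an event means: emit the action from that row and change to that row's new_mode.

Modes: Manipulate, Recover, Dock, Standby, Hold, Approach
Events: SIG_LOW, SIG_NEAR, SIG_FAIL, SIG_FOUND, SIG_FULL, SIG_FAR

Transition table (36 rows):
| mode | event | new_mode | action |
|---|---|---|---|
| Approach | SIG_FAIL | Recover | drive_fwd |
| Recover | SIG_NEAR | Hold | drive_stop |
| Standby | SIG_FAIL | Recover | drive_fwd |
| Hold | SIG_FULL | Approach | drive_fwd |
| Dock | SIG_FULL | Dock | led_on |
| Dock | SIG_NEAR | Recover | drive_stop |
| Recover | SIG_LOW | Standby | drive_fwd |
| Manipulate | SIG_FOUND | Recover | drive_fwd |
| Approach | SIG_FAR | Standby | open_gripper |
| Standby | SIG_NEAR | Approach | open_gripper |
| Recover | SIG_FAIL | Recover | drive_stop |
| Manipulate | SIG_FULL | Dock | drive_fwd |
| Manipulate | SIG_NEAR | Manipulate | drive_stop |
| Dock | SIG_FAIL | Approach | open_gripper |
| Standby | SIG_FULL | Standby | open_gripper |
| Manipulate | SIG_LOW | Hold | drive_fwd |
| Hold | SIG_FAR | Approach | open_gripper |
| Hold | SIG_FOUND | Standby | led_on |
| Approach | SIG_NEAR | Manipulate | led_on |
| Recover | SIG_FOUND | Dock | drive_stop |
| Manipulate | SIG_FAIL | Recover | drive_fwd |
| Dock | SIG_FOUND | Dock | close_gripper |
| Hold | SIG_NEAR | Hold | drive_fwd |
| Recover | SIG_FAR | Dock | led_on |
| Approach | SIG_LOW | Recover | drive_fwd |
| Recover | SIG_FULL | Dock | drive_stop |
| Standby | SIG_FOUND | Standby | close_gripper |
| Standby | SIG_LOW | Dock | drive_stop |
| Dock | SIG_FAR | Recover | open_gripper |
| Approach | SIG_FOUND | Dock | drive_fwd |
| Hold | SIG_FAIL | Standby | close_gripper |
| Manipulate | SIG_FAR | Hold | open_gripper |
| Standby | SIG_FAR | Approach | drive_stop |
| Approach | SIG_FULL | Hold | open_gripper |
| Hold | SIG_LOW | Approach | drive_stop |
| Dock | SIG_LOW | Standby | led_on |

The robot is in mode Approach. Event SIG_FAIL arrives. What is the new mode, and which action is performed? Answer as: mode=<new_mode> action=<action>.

mode=Recover action=drive_fwd

current mode = Approach; filter table to that mode:
  (Approach, SIG_FAIL) → (Recover, drive_fwd)  ← event matches
  (Approach, SIG_FAR) → (Standby, open_gripper)
  (Approach, SIG_NEAR) → (Manipulate, led_on)
  (Approach, SIG_LOW) → (Recover, drive_fwd)
  (Approach, SIG_FOUND) → (Dock, drive_fwd)
  (Approach, SIG_FULL) → (Hold, open_gripper)
event = SIG_FAIL selects (Recover, drive_fwd)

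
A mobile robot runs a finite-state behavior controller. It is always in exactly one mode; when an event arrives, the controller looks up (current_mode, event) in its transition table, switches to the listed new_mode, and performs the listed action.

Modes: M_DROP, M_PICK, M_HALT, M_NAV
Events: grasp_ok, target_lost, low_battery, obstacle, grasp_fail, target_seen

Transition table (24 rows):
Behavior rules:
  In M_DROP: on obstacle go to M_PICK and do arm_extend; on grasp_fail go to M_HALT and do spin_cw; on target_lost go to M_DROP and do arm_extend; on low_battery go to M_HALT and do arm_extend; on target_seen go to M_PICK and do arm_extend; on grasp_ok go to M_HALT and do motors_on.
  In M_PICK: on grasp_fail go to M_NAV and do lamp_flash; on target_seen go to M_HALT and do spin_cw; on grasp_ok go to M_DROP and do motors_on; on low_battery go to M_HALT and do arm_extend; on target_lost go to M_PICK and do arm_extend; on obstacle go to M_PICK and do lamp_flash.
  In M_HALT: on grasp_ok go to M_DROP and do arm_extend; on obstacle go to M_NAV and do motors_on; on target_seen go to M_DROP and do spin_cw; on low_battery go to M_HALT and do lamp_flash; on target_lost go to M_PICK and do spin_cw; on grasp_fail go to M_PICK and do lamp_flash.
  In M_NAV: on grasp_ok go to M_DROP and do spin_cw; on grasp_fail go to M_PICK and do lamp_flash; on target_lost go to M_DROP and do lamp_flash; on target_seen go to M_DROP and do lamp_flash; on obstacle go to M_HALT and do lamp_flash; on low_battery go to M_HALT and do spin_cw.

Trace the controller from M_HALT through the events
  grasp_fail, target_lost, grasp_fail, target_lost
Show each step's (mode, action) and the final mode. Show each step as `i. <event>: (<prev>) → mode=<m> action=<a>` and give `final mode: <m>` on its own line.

1. grasp_fail: (M_HALT) → mode=M_PICK action=lamp_flash
2. target_lost: (M_PICK) → mode=M_PICK action=arm_extend
3. grasp_fail: (M_PICK) → mode=M_NAV action=lamp_flash
4. target_lost: (M_NAV) → mode=M_DROP action=lamp_flash

final mode: M_DROP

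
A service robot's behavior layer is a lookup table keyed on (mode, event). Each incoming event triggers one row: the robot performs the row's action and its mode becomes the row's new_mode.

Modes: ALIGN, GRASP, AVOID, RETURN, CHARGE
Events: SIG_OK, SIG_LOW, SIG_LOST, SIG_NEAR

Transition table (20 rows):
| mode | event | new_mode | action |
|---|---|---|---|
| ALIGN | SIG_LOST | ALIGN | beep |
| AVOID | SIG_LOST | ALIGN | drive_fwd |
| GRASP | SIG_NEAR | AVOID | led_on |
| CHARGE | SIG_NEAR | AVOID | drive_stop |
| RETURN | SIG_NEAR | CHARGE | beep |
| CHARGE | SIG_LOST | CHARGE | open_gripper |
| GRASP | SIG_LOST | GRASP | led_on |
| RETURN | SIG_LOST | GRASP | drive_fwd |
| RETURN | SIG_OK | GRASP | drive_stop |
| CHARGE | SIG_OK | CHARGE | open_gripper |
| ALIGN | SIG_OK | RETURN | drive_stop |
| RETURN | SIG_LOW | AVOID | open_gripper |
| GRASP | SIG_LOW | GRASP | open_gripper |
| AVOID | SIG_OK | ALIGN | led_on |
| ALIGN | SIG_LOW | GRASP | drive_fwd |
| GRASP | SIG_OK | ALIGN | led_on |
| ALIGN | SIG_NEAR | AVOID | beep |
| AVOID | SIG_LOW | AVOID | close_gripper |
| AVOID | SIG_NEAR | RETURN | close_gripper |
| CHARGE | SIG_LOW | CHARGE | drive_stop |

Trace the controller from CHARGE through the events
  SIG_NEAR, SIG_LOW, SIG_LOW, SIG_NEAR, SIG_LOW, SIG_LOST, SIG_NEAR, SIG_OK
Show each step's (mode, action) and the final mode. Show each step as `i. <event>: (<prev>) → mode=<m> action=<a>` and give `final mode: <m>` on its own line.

final mode: ALIGN

1. SIG_NEAR: (CHARGE) → mode=AVOID action=drive_stop
2. SIG_LOW: (AVOID) → mode=AVOID action=close_gripper
3. SIG_LOW: (AVOID) → mode=AVOID action=close_gripper
4. SIG_NEAR: (AVOID) → mode=RETURN action=close_gripper
5. SIG_LOW: (RETURN) → mode=AVOID action=open_gripper
6. SIG_LOST: (AVOID) → mode=ALIGN action=drive_fwd
7. SIG_NEAR: (ALIGN) → mode=AVOID action=beep
8. SIG_OK: (AVOID) → mode=ALIGN action=led_on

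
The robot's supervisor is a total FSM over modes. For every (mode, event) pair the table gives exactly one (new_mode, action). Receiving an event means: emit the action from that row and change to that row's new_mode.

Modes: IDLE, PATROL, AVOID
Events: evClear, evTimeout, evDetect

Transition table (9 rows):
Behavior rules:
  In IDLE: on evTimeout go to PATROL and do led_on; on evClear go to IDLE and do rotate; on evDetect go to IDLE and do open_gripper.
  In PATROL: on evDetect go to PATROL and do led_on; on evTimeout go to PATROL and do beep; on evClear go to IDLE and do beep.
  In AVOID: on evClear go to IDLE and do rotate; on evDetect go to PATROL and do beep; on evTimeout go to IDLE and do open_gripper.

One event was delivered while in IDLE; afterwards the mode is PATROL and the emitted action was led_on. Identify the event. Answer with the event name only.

evTimeout

try evClear: (IDLE, evClear) → (IDLE, rotate)
try evTimeout: (IDLE, evTimeout) → (PATROL, led_on)  ← matches
try evDetect: (IDLE, evDetect) → (IDLE, open_gripper)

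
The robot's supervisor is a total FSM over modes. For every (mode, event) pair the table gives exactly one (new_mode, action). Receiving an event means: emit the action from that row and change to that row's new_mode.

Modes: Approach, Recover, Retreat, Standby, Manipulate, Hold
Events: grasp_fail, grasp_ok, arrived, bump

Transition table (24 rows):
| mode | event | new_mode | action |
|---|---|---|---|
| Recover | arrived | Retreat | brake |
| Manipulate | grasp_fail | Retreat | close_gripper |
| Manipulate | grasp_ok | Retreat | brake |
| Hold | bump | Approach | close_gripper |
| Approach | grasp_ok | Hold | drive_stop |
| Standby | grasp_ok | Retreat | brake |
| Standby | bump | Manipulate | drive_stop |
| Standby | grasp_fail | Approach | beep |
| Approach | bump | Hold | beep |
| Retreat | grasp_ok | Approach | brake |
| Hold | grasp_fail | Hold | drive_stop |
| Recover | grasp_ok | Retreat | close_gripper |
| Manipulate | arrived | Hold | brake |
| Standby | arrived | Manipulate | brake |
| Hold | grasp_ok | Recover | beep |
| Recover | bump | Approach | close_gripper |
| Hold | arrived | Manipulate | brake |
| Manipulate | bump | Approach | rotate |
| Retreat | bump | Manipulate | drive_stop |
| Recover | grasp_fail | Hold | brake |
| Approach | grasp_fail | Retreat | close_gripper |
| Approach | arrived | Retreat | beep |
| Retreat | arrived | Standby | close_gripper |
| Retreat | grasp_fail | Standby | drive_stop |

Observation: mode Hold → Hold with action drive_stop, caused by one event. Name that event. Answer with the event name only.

try grasp_fail: (Hold, grasp_fail) → (Hold, drive_stop)  ← matches
try grasp_ok: (Hold, grasp_ok) → (Recover, beep)
try arrived: (Hold, arrived) → (Manipulate, brake)
try bump: (Hold, bump) → (Approach, close_gripper)

grasp_fail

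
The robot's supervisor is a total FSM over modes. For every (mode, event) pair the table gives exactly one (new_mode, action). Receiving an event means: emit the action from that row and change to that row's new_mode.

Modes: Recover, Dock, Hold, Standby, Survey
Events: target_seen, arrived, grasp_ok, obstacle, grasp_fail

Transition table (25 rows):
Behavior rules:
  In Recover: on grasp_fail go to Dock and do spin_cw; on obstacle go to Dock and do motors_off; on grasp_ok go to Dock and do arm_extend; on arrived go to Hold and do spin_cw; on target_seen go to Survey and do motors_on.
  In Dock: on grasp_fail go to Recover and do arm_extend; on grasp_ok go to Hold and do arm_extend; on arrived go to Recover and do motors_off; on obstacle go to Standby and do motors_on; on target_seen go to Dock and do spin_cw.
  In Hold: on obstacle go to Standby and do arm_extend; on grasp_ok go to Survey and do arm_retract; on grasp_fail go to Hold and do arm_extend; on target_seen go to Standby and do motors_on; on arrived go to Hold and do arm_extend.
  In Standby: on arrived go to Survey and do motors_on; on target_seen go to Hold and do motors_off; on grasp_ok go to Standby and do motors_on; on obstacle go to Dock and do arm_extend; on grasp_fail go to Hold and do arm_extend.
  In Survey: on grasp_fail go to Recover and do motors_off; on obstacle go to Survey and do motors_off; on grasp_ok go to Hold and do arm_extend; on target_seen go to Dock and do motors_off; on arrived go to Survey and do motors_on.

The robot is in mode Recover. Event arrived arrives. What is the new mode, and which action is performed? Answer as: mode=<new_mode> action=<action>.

mode=Hold action=spin_cw

current mode = Recover; filter table to that mode:
  (Recover, grasp_fail) → (Dock, spin_cw)
  (Recover, obstacle) → (Dock, motors_off)
  (Recover, grasp_ok) → (Dock, arm_extend)
  (Recover, arrived) → (Hold, spin_cw)  ← event matches
  (Recover, target_seen) → (Survey, motors_on)
event = arrived selects (Hold, spin_cw)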